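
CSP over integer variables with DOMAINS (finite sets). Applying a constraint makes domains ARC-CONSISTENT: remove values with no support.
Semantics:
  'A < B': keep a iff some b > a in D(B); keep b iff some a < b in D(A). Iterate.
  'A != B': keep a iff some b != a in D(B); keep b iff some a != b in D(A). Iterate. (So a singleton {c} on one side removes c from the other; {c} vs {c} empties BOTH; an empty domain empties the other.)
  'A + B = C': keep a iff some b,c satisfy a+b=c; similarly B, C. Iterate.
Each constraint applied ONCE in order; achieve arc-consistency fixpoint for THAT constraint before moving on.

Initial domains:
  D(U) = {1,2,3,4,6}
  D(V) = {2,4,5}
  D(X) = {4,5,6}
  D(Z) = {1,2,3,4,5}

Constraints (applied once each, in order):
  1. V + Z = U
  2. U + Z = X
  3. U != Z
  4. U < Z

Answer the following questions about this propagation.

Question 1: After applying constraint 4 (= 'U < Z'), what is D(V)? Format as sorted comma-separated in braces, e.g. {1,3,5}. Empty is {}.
Constraint 1 (V + Z = U) on D(V)={2,4,5} D(Z)={1,2,3,4,5} D(U)={1,2,3,4,6}: Z {1,2,3,4,5}->{1,2,4}; U {1,2,3,4,6}->{3,4,6}
Constraint 2 (U + Z = X) on D(U)={3,4,6} D(Z)={1,2,4} D(X)={4,5,6}: U {3,4,6}->{3,4}; Z {1,2,4}->{1,2}
Constraint 3 (U != Z) on D(U)={3,4} D(Z)={1,2}: no change
Constraint 4 (U < Z) on D(U)={3,4} D(Z)={1,2}: U {3,4}->{}; Z {1,2}->{}
So after constraint 4: D(V) = {2,4,5}

Answer: {2,4,5}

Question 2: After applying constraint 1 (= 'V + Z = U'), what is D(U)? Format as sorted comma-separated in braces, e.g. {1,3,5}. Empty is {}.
Answer: {3,4,6}

Derivation:
Constraint 1 (V + Z = U) on D(V)={2,4,5} D(Z)={1,2,3,4,5} D(U)={1,2,3,4,6}: Z {1,2,3,4,5}->{1,2,4}; U {1,2,3,4,6}->{3,4,6}
So after constraint 1: D(U) = {3,4,6}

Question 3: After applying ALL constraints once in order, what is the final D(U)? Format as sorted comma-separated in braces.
Answer: {}

Derivation:
Constraint 1 (V + Z = U) on D(V)={2,4,5} D(Z)={1,2,3,4,5} D(U)={1,2,3,4,6}: Z {1,2,3,4,5}->{1,2,4}; U {1,2,3,4,6}->{3,4,6}
Constraint 2 (U + Z = X) on D(U)={3,4,6} D(Z)={1,2,4} D(X)={4,5,6}: U {3,4,6}->{3,4}; Z {1,2,4}->{1,2}
Constraint 3 (U != Z) on D(U)={3,4} D(Z)={1,2}: no change
Constraint 4 (U < Z) on D(U)={3,4} D(Z)={1,2}: U {3,4}->{}; Z {1,2}->{}
So after all 4 constraints: D(U) = {}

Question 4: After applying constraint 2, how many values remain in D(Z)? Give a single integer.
Answer: 2

Derivation:
Constraint 1 (V + Z = U) on D(V)={2,4,5} D(Z)={1,2,3,4,5} D(U)={1,2,3,4,6}: Z {1,2,3,4,5}->{1,2,4}; U {1,2,3,4,6}->{3,4,6}
Constraint 2 (U + Z = X) on D(U)={3,4,6} D(Z)={1,2,4} D(X)={4,5,6}: U {3,4,6}->{3,4}; Z {1,2,4}->{1,2}
So after constraint 2: D(Z)={1,2}, size = 2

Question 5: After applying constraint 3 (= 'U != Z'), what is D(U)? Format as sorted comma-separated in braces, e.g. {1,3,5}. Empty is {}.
Answer: {3,4}

Derivation:
Constraint 1 (V + Z = U) on D(V)={2,4,5} D(Z)={1,2,3,4,5} D(U)={1,2,3,4,6}: Z {1,2,3,4,5}->{1,2,4}; U {1,2,3,4,6}->{3,4,6}
Constraint 2 (U + Z = X) on D(U)={3,4,6} D(Z)={1,2,4} D(X)={4,5,6}: U {3,4,6}->{3,4}; Z {1,2,4}->{1,2}
Constraint 3 (U != Z) on D(U)={3,4} D(Z)={1,2}: no change
So after constraint 3: D(U) = {3,4}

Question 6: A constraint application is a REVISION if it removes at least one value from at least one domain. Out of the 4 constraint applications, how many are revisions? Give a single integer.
Answer: 3

Derivation:
Constraint 1 (V + Z = U) on D(V)={2,4,5} D(Z)={1,2,3,4,5} D(U)={1,2,3,4,6}: Z {1,2,3,4,5}->{1,2,4}; U {1,2,3,4,6}->{3,4,6} => REVISION
Constraint 2 (U + Z = X) on D(U)={3,4,6} D(Z)={1,2,4} D(X)={4,5,6}: U {3,4,6}->{3,4}; Z {1,2,4}->{1,2} => REVISION
Constraint 3 (U != Z) on D(U)={3,4} D(Z)={1,2}: no change => not a revision
Constraint 4 (U < Z) on D(U)={3,4} D(Z)={1,2}: U {3,4}->{}; Z {1,2}->{} => REVISION
Total revisions = 3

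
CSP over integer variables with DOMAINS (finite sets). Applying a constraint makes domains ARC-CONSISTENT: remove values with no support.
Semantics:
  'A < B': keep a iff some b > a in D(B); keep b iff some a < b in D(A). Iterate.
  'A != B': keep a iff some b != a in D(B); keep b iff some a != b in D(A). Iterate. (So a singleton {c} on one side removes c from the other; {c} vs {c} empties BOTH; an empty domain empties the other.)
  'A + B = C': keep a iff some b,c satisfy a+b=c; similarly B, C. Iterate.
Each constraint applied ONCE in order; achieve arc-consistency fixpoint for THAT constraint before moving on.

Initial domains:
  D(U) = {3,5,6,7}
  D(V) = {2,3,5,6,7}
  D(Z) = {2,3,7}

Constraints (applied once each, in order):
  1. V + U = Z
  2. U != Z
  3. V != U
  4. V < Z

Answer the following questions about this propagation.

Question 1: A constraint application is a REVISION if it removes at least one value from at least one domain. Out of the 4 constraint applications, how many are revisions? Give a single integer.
Answer: 1

Derivation:
Constraint 1 (V + U = Z) on D(V)={2,3,5,6,7} D(U)={3,5,6,7} D(Z)={2,3,7}: V {2,3,5,6,7}->{2}; U {3,5,6,7}->{5}; Z {2,3,7}->{7} => REVISION
Constraint 2 (U != Z) on D(U)={5} D(Z)={7}: no change => not a revision
Constraint 3 (V != U) on D(V)={2} D(U)={5}: no change => not a revision
Constraint 4 (V < Z) on D(V)={2} D(Z)={7}: no change => not a revision
Total revisions = 1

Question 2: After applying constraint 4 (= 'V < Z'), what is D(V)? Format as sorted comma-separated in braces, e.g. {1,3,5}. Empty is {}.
Answer: {2}

Derivation:
Constraint 1 (V + U = Z) on D(V)={2,3,5,6,7} D(U)={3,5,6,7} D(Z)={2,3,7}: V {2,3,5,6,7}->{2}; U {3,5,6,7}->{5}; Z {2,3,7}->{7}
Constraint 2 (U != Z) on D(U)={5} D(Z)={7}: no change
Constraint 3 (V != U) on D(V)={2} D(U)={5}: no change
Constraint 4 (V < Z) on D(V)={2} D(Z)={7}: no change
So after constraint 4: D(V) = {2}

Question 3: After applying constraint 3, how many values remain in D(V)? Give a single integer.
Constraint 1 (V + U = Z) on D(V)={2,3,5,6,7} D(U)={3,5,6,7} D(Z)={2,3,7}: V {2,3,5,6,7}->{2}; U {3,5,6,7}->{5}; Z {2,3,7}->{7}
Constraint 2 (U != Z) on D(U)={5} D(Z)={7}: no change
Constraint 3 (V != U) on D(V)={2} D(U)={5}: no change
So after constraint 3: D(V)={2}, size = 1

Answer: 1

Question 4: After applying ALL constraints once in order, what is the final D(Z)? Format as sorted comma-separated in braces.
Answer: {7}

Derivation:
Constraint 1 (V + U = Z) on D(V)={2,3,5,6,7} D(U)={3,5,6,7} D(Z)={2,3,7}: V {2,3,5,6,7}->{2}; U {3,5,6,7}->{5}; Z {2,3,7}->{7}
Constraint 2 (U != Z) on D(U)={5} D(Z)={7}: no change
Constraint 3 (V != U) on D(V)={2} D(U)={5}: no change
Constraint 4 (V < Z) on D(V)={2} D(Z)={7}: no change
So after all 4 constraints: D(Z) = {7}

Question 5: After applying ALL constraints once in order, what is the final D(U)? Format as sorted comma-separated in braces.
Answer: {5}

Derivation:
Constraint 1 (V + U = Z) on D(V)={2,3,5,6,7} D(U)={3,5,6,7} D(Z)={2,3,7}: V {2,3,5,6,7}->{2}; U {3,5,6,7}->{5}; Z {2,3,7}->{7}
Constraint 2 (U != Z) on D(U)={5} D(Z)={7}: no change
Constraint 3 (V != U) on D(V)={2} D(U)={5}: no change
Constraint 4 (V < Z) on D(V)={2} D(Z)={7}: no change
So after all 4 constraints: D(U) = {5}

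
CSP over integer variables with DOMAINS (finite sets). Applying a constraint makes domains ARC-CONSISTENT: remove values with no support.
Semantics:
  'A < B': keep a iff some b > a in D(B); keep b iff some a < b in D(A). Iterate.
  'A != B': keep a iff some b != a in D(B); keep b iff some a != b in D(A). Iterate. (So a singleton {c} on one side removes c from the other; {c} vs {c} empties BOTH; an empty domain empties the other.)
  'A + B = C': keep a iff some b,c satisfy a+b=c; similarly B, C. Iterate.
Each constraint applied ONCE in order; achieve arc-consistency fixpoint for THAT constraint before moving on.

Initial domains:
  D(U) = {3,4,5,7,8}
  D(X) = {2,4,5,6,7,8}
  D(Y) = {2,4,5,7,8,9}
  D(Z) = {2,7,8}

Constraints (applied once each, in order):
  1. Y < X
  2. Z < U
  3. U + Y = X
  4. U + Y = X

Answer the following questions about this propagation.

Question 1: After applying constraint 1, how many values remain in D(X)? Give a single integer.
Answer: 5

Derivation:
Constraint 1 (Y < X) on D(Y)={2,4,5,7,8,9} D(X)={2,4,5,6,7,8}: Y {2,4,5,7,8,9}->{2,4,5,7}; X {2,4,5,6,7,8}->{4,5,6,7,8}
So after constraint 1: D(X)={4,5,6,7,8}, size = 5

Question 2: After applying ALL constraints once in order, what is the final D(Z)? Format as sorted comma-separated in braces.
Answer: {2,7}

Derivation:
Constraint 1 (Y < X) on D(Y)={2,4,5,7,8,9} D(X)={2,4,5,6,7,8}: Y {2,4,5,7,8,9}->{2,4,5,7}; X {2,4,5,6,7,8}->{4,5,6,7,8}
Constraint 2 (Z < U) on D(Z)={2,7,8} D(U)={3,4,5,7,8}: Z {2,7,8}->{2,7}
Constraint 3 (U + Y = X) on D(U)={3,4,5,7,8} D(Y)={2,4,5,7} D(X)={4,5,6,7,8}: U {3,4,5,7,8}->{3,4,5}; Y {2,4,5,7}->{2,4,5}; X {4,5,6,7,8}->{5,6,7,8}
Constraint 4 (U + Y = X) on D(U)={3,4,5} D(Y)={2,4,5} D(X)={5,6,7,8}: no change
So after all 4 constraints: D(Z) = {2,7}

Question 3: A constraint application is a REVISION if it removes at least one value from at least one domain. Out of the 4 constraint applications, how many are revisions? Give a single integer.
Answer: 3

Derivation:
Constraint 1 (Y < X) on D(Y)={2,4,5,7,8,9} D(X)={2,4,5,6,7,8}: Y {2,4,5,7,8,9}->{2,4,5,7}; X {2,4,5,6,7,8}->{4,5,6,7,8} => REVISION
Constraint 2 (Z < U) on D(Z)={2,7,8} D(U)={3,4,5,7,8}: Z {2,7,8}->{2,7} => REVISION
Constraint 3 (U + Y = X) on D(U)={3,4,5,7,8} D(Y)={2,4,5,7} D(X)={4,5,6,7,8}: U {3,4,5,7,8}->{3,4,5}; Y {2,4,5,7}->{2,4,5}; X {4,5,6,7,8}->{5,6,7,8} => REVISION
Constraint 4 (U + Y = X) on D(U)={3,4,5} D(Y)={2,4,5} D(X)={5,6,7,8}: no change => not a revision
Total revisions = 3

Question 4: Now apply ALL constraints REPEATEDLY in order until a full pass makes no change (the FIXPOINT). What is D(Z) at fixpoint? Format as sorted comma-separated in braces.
pass 0 (initial): D(Z)={2,7,8}
pass 1: U {3,4,5,7,8}->{3,4,5}; X {2,4,5,6,7,8}->{5,6,7,8}; Y {2,4,5,7,8,9}->{2,4,5}; Z {2,7,8}->{2,7}
pass 2: Z {2,7}->{2}
pass 3: no change
Fixpoint after 3 passes: D(Z) = {2}

Answer: {2}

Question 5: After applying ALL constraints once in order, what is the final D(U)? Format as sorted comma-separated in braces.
Constraint 1 (Y < X) on D(Y)={2,4,5,7,8,9} D(X)={2,4,5,6,7,8}: Y {2,4,5,7,8,9}->{2,4,5,7}; X {2,4,5,6,7,8}->{4,5,6,7,8}
Constraint 2 (Z < U) on D(Z)={2,7,8} D(U)={3,4,5,7,8}: Z {2,7,8}->{2,7}
Constraint 3 (U + Y = X) on D(U)={3,4,5,7,8} D(Y)={2,4,5,7} D(X)={4,5,6,7,8}: U {3,4,5,7,8}->{3,4,5}; Y {2,4,5,7}->{2,4,5}; X {4,5,6,7,8}->{5,6,7,8}
Constraint 4 (U + Y = X) on D(U)={3,4,5} D(Y)={2,4,5} D(X)={5,6,7,8}: no change
So after all 4 constraints: D(U) = {3,4,5}

Answer: {3,4,5}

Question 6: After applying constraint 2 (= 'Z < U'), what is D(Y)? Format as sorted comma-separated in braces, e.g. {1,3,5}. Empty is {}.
Answer: {2,4,5,7}

Derivation:
Constraint 1 (Y < X) on D(Y)={2,4,5,7,8,9} D(X)={2,4,5,6,7,8}: Y {2,4,5,7,8,9}->{2,4,5,7}; X {2,4,5,6,7,8}->{4,5,6,7,8}
Constraint 2 (Z < U) on D(Z)={2,7,8} D(U)={3,4,5,7,8}: Z {2,7,8}->{2,7}
So after constraint 2: D(Y) = {2,4,5,7}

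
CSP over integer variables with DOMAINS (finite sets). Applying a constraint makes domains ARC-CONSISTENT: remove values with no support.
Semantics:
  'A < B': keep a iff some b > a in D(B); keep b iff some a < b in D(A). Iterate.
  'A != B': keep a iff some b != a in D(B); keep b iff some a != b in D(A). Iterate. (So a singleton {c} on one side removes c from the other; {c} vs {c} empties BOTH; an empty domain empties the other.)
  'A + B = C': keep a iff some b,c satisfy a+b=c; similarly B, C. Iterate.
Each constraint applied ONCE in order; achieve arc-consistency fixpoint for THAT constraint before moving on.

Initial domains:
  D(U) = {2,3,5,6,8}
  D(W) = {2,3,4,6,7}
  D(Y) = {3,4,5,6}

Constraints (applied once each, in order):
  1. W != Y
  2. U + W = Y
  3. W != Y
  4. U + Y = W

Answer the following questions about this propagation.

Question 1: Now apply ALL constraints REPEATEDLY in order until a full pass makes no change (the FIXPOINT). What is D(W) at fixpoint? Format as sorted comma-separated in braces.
Answer: {}

Derivation:
pass 0 (initial): D(W)={2,3,4,6,7}
pass 1: U {2,3,5,6,8}->{}; W {2,3,4,6,7}->{}; Y {3,4,5,6}->{}
pass 2: no change
Fixpoint after 2 passes: D(W) = {}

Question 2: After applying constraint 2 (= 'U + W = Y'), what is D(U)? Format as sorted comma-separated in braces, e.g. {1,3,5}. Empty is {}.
Constraint 1 (W != Y) on D(W)={2,3,4,6,7} D(Y)={3,4,5,6}: no change
Constraint 2 (U + W = Y) on D(U)={2,3,5,6,8} D(W)={2,3,4,6,7} D(Y)={3,4,5,6}: U {2,3,5,6,8}->{2,3}; W {2,3,4,6,7}->{2,3,4}; Y {3,4,5,6}->{4,5,6}
So after constraint 2: D(U) = {2,3}

Answer: {2,3}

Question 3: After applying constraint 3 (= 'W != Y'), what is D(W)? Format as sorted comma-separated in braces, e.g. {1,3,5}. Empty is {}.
Constraint 1 (W != Y) on D(W)={2,3,4,6,7} D(Y)={3,4,5,6}: no change
Constraint 2 (U + W = Y) on D(U)={2,3,5,6,8} D(W)={2,3,4,6,7} D(Y)={3,4,5,6}: U {2,3,5,6,8}->{2,3}; W {2,3,4,6,7}->{2,3,4}; Y {3,4,5,6}->{4,5,6}
Constraint 3 (W != Y) on D(W)={2,3,4} D(Y)={4,5,6}: no change
So after constraint 3: D(W) = {2,3,4}

Answer: {2,3,4}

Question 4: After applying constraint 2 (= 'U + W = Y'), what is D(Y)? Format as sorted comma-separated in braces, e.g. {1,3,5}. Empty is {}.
Constraint 1 (W != Y) on D(W)={2,3,4,6,7} D(Y)={3,4,5,6}: no change
Constraint 2 (U + W = Y) on D(U)={2,3,5,6,8} D(W)={2,3,4,6,7} D(Y)={3,4,5,6}: U {2,3,5,6,8}->{2,3}; W {2,3,4,6,7}->{2,3,4}; Y {3,4,5,6}->{4,5,6}
So after constraint 2: D(Y) = {4,5,6}

Answer: {4,5,6}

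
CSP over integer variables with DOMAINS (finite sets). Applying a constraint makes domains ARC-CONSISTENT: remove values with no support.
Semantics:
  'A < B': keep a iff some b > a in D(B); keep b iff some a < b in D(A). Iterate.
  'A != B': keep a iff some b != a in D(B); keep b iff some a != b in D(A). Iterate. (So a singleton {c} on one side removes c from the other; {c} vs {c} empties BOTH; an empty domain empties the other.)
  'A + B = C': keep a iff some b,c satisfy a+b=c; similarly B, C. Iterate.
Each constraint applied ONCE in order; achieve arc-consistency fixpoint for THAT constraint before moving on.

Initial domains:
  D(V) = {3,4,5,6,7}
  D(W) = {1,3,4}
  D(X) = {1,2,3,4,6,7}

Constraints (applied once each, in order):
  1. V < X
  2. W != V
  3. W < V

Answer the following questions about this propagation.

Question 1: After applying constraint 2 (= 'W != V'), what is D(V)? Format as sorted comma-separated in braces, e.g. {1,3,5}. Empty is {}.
Constraint 1 (V < X) on D(V)={3,4,5,6,7} D(X)={1,2,3,4,6,7}: V {3,4,5,6,7}->{3,4,5,6}; X {1,2,3,4,6,7}->{4,6,7}
Constraint 2 (W != V) on D(W)={1,3,4} D(V)={3,4,5,6}: no change
So after constraint 2: D(V) = {3,4,5,6}

Answer: {3,4,5,6}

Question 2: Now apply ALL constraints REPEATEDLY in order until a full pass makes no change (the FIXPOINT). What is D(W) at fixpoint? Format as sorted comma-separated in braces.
pass 0 (initial): D(W)={1,3,4}
pass 1: V {3,4,5,6,7}->{3,4,5,6}; X {1,2,3,4,6,7}->{4,6,7}
pass 2: no change
Fixpoint after 2 passes: D(W) = {1,3,4}

Answer: {1,3,4}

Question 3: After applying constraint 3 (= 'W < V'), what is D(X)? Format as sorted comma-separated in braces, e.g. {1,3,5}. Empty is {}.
Constraint 1 (V < X) on D(V)={3,4,5,6,7} D(X)={1,2,3,4,6,7}: V {3,4,5,6,7}->{3,4,5,6}; X {1,2,3,4,6,7}->{4,6,7}
Constraint 2 (W != V) on D(W)={1,3,4} D(V)={3,4,5,6}: no change
Constraint 3 (W < V) on D(W)={1,3,4} D(V)={3,4,5,6}: no change
So after constraint 3: D(X) = {4,6,7}

Answer: {4,6,7}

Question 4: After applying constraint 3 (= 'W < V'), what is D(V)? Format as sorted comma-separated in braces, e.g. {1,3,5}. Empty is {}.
Answer: {3,4,5,6}

Derivation:
Constraint 1 (V < X) on D(V)={3,4,5,6,7} D(X)={1,2,3,4,6,7}: V {3,4,5,6,7}->{3,4,5,6}; X {1,2,3,4,6,7}->{4,6,7}
Constraint 2 (W != V) on D(W)={1,3,4} D(V)={3,4,5,6}: no change
Constraint 3 (W < V) on D(W)={1,3,4} D(V)={3,4,5,6}: no change
So after constraint 3: D(V) = {3,4,5,6}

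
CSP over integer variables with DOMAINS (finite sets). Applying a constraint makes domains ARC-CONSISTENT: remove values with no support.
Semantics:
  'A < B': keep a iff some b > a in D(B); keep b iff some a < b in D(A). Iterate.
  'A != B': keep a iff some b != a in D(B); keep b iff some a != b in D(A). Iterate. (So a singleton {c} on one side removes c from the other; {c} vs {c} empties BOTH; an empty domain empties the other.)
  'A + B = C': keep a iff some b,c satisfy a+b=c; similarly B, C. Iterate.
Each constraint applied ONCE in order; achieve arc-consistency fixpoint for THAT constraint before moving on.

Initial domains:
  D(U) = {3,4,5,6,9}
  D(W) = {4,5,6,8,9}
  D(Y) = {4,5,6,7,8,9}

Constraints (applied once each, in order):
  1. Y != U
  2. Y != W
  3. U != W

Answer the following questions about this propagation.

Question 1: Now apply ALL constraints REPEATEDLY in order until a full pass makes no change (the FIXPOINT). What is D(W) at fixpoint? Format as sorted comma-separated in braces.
Answer: {4,5,6,8,9}

Derivation:
pass 0 (initial): D(W)={4,5,6,8,9}
pass 1: no change
Fixpoint after 1 passes: D(W) = {4,5,6,8,9}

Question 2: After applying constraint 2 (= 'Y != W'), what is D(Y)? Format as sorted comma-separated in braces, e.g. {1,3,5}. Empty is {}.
Constraint 1 (Y != U) on D(Y)={4,5,6,7,8,9} D(U)={3,4,5,6,9}: no change
Constraint 2 (Y != W) on D(Y)={4,5,6,7,8,9} D(W)={4,5,6,8,9}: no change
So after constraint 2: D(Y) = {4,5,6,7,8,9}

Answer: {4,5,6,7,8,9}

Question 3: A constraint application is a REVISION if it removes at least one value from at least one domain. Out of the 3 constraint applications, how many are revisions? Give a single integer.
Constraint 1 (Y != U) on D(Y)={4,5,6,7,8,9} D(U)={3,4,5,6,9}: no change => not a revision
Constraint 2 (Y != W) on D(Y)={4,5,6,7,8,9} D(W)={4,5,6,8,9}: no change => not a revision
Constraint 3 (U != W) on D(U)={3,4,5,6,9} D(W)={4,5,6,8,9}: no change => not a revision
Total revisions = 0

Answer: 0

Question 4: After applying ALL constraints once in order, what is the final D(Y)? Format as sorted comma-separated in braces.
Constraint 1 (Y != U) on D(Y)={4,5,6,7,8,9} D(U)={3,4,5,6,9}: no change
Constraint 2 (Y != W) on D(Y)={4,5,6,7,8,9} D(W)={4,5,6,8,9}: no change
Constraint 3 (U != W) on D(U)={3,4,5,6,9} D(W)={4,5,6,8,9}: no change
So after all 3 constraints: D(Y) = {4,5,6,7,8,9}

Answer: {4,5,6,7,8,9}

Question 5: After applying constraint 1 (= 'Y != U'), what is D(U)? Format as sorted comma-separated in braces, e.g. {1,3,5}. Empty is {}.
Answer: {3,4,5,6,9}

Derivation:
Constraint 1 (Y != U) on D(Y)={4,5,6,7,8,9} D(U)={3,4,5,6,9}: no change
So after constraint 1: D(U) = {3,4,5,6,9}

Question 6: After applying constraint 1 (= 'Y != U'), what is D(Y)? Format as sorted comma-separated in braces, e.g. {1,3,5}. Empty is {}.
Answer: {4,5,6,7,8,9}

Derivation:
Constraint 1 (Y != U) on D(Y)={4,5,6,7,8,9} D(U)={3,4,5,6,9}: no change
So after constraint 1: D(Y) = {4,5,6,7,8,9}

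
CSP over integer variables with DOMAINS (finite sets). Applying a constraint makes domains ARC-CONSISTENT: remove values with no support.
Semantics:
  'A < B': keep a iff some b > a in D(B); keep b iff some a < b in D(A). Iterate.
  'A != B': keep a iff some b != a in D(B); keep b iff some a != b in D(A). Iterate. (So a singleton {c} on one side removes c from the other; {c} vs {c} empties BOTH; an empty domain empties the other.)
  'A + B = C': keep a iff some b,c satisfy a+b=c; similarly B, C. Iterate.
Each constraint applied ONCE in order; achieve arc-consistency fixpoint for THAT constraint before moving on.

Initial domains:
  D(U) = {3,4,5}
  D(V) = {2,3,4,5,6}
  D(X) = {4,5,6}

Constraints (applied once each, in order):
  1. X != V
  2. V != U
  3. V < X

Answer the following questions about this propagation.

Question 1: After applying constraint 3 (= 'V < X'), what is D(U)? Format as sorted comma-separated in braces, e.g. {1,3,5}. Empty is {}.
Answer: {3,4,5}

Derivation:
Constraint 1 (X != V) on D(X)={4,5,6} D(V)={2,3,4,5,6}: no change
Constraint 2 (V != U) on D(V)={2,3,4,5,6} D(U)={3,4,5}: no change
Constraint 3 (V < X) on D(V)={2,3,4,5,6} D(X)={4,5,6}: V {2,3,4,5,6}->{2,3,4,5}
So after constraint 3: D(U) = {3,4,5}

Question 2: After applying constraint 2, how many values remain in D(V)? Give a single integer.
Answer: 5

Derivation:
Constraint 1 (X != V) on D(X)={4,5,6} D(V)={2,3,4,5,6}: no change
Constraint 2 (V != U) on D(V)={2,3,4,5,6} D(U)={3,4,5}: no change
So after constraint 2: D(V)={2,3,4,5,6}, size = 5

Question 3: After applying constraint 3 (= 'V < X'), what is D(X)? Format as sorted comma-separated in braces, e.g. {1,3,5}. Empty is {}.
Constraint 1 (X != V) on D(X)={4,5,6} D(V)={2,3,4,5,6}: no change
Constraint 2 (V != U) on D(V)={2,3,4,5,6} D(U)={3,4,5}: no change
Constraint 3 (V < X) on D(V)={2,3,4,5,6} D(X)={4,5,6}: V {2,3,4,5,6}->{2,3,4,5}
So after constraint 3: D(X) = {4,5,6}

Answer: {4,5,6}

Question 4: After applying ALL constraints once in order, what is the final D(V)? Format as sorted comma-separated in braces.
Answer: {2,3,4,5}

Derivation:
Constraint 1 (X != V) on D(X)={4,5,6} D(V)={2,3,4,5,6}: no change
Constraint 2 (V != U) on D(V)={2,3,4,5,6} D(U)={3,4,5}: no change
Constraint 3 (V < X) on D(V)={2,3,4,5,6} D(X)={4,5,6}: V {2,3,4,5,6}->{2,3,4,5}
So after all 3 constraints: D(V) = {2,3,4,5}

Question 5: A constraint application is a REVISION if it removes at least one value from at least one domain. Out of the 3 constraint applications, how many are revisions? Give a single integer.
Answer: 1

Derivation:
Constraint 1 (X != V) on D(X)={4,5,6} D(V)={2,3,4,5,6}: no change => not a revision
Constraint 2 (V != U) on D(V)={2,3,4,5,6} D(U)={3,4,5}: no change => not a revision
Constraint 3 (V < X) on D(V)={2,3,4,5,6} D(X)={4,5,6}: V {2,3,4,5,6}->{2,3,4,5} => REVISION
Total revisions = 1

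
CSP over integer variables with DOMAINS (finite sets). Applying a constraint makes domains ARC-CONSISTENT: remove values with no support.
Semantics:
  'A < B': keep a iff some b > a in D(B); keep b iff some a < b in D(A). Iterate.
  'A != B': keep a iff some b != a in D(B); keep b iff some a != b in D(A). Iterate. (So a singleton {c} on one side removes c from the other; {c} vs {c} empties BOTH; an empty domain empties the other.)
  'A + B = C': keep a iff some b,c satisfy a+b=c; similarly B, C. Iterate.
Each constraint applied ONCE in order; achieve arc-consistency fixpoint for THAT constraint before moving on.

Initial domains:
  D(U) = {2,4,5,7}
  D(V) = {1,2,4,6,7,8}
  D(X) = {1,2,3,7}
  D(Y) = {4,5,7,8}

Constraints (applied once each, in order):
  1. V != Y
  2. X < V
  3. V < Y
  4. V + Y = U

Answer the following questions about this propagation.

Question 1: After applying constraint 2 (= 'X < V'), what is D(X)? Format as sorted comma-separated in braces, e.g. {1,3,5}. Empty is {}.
Answer: {1,2,3,7}

Derivation:
Constraint 1 (V != Y) on D(V)={1,2,4,6,7,8} D(Y)={4,5,7,8}: no change
Constraint 2 (X < V) on D(X)={1,2,3,7} D(V)={1,2,4,6,7,8}: V {1,2,4,6,7,8}->{2,4,6,7,8}
So after constraint 2: D(X) = {1,2,3,7}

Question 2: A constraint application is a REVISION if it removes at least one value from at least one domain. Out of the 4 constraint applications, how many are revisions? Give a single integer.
Answer: 3

Derivation:
Constraint 1 (V != Y) on D(V)={1,2,4,6,7,8} D(Y)={4,5,7,8}: no change => not a revision
Constraint 2 (X < V) on D(X)={1,2,3,7} D(V)={1,2,4,6,7,8}: V {1,2,4,6,7,8}->{2,4,6,7,8} => REVISION
Constraint 3 (V < Y) on D(V)={2,4,6,7,8} D(Y)={4,5,7,8}: V {2,4,6,7,8}->{2,4,6,7} => REVISION
Constraint 4 (V + Y = U) on D(V)={2,4,6,7} D(Y)={4,5,7,8} D(U)={2,4,5,7}: V {2,4,6,7}->{2}; Y {4,5,7,8}->{5}; U {2,4,5,7}->{7} => REVISION
Total revisions = 3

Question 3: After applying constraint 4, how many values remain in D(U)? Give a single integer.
Constraint 1 (V != Y) on D(V)={1,2,4,6,7,8} D(Y)={4,5,7,8}: no change
Constraint 2 (X < V) on D(X)={1,2,3,7} D(V)={1,2,4,6,7,8}: V {1,2,4,6,7,8}->{2,4,6,7,8}
Constraint 3 (V < Y) on D(V)={2,4,6,7,8} D(Y)={4,5,7,8}: V {2,4,6,7,8}->{2,4,6,7}
Constraint 4 (V + Y = U) on D(V)={2,4,6,7} D(Y)={4,5,7,8} D(U)={2,4,5,7}: V {2,4,6,7}->{2}; Y {4,5,7,8}->{5}; U {2,4,5,7}->{7}
So after constraint 4: D(U)={7}, size = 1

Answer: 1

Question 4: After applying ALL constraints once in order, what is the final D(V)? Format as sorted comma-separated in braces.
Answer: {2}

Derivation:
Constraint 1 (V != Y) on D(V)={1,2,4,6,7,8} D(Y)={4,5,7,8}: no change
Constraint 2 (X < V) on D(X)={1,2,3,7} D(V)={1,2,4,6,7,8}: V {1,2,4,6,7,8}->{2,4,6,7,8}
Constraint 3 (V < Y) on D(V)={2,4,6,7,8} D(Y)={4,5,7,8}: V {2,4,6,7,8}->{2,4,6,7}
Constraint 4 (V + Y = U) on D(V)={2,4,6,7} D(Y)={4,5,7,8} D(U)={2,4,5,7}: V {2,4,6,7}->{2}; Y {4,5,7,8}->{5}; U {2,4,5,7}->{7}
So after all 4 constraints: D(V) = {2}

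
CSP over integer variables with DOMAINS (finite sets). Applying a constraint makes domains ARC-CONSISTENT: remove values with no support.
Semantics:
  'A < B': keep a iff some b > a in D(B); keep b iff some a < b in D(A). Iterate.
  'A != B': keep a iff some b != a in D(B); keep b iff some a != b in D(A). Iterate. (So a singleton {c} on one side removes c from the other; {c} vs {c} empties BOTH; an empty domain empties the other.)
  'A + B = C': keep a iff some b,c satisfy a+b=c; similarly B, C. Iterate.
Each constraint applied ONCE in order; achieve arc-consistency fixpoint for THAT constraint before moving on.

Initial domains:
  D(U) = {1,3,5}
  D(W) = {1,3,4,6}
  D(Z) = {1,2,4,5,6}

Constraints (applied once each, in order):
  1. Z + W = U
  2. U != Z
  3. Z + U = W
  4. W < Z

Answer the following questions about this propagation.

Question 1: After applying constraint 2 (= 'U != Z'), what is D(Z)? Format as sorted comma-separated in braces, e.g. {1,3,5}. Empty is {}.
Constraint 1 (Z + W = U) on D(Z)={1,2,4,5,6} D(W)={1,3,4,6} D(U)={1,3,5}: Z {1,2,4,5,6}->{1,2,4}; W {1,3,4,6}->{1,3,4}; U {1,3,5}->{3,5}
Constraint 2 (U != Z) on D(U)={3,5} D(Z)={1,2,4}: no change
So after constraint 2: D(Z) = {1,2,4}

Answer: {1,2,4}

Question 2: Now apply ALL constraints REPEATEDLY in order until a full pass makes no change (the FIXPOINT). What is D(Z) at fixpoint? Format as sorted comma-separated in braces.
pass 0 (initial): D(Z)={1,2,4,5,6}
pass 1: U {1,3,5}->{3}; W {1,3,4,6}->{}; Z {1,2,4,5,6}->{}
pass 2: U {3}->{}
pass 3: no change
Fixpoint after 3 passes: D(Z) = {}

Answer: {}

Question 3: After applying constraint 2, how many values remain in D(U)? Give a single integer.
Constraint 1 (Z + W = U) on D(Z)={1,2,4,5,6} D(W)={1,3,4,6} D(U)={1,3,5}: Z {1,2,4,5,6}->{1,2,4}; W {1,3,4,6}->{1,3,4}; U {1,3,5}->{3,5}
Constraint 2 (U != Z) on D(U)={3,5} D(Z)={1,2,4}: no change
So after constraint 2: D(U)={3,5}, size = 2

Answer: 2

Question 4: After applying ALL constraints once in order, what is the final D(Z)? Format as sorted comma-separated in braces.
Answer: {}

Derivation:
Constraint 1 (Z + W = U) on D(Z)={1,2,4,5,6} D(W)={1,3,4,6} D(U)={1,3,5}: Z {1,2,4,5,6}->{1,2,4}; W {1,3,4,6}->{1,3,4}; U {1,3,5}->{3,5}
Constraint 2 (U != Z) on D(U)={3,5} D(Z)={1,2,4}: no change
Constraint 3 (Z + U = W) on D(Z)={1,2,4} D(U)={3,5} D(W)={1,3,4}: Z {1,2,4}->{1}; U {3,5}->{3}; W {1,3,4}->{4}
Constraint 4 (W < Z) on D(W)={4} D(Z)={1}: W {4}->{}; Z {1}->{}
So after all 4 constraints: D(Z) = {}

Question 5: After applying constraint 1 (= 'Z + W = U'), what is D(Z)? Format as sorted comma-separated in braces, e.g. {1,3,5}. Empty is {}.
Constraint 1 (Z + W = U) on D(Z)={1,2,4,5,6} D(W)={1,3,4,6} D(U)={1,3,5}: Z {1,2,4,5,6}->{1,2,4}; W {1,3,4,6}->{1,3,4}; U {1,3,5}->{3,5}
So after constraint 1: D(Z) = {1,2,4}

Answer: {1,2,4}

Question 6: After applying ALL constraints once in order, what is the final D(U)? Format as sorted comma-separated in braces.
Answer: {3}

Derivation:
Constraint 1 (Z + W = U) on D(Z)={1,2,4,5,6} D(W)={1,3,4,6} D(U)={1,3,5}: Z {1,2,4,5,6}->{1,2,4}; W {1,3,4,6}->{1,3,4}; U {1,3,5}->{3,5}
Constraint 2 (U != Z) on D(U)={3,5} D(Z)={1,2,4}: no change
Constraint 3 (Z + U = W) on D(Z)={1,2,4} D(U)={3,5} D(W)={1,3,4}: Z {1,2,4}->{1}; U {3,5}->{3}; W {1,3,4}->{4}
Constraint 4 (W < Z) on D(W)={4} D(Z)={1}: W {4}->{}; Z {1}->{}
So after all 4 constraints: D(U) = {3}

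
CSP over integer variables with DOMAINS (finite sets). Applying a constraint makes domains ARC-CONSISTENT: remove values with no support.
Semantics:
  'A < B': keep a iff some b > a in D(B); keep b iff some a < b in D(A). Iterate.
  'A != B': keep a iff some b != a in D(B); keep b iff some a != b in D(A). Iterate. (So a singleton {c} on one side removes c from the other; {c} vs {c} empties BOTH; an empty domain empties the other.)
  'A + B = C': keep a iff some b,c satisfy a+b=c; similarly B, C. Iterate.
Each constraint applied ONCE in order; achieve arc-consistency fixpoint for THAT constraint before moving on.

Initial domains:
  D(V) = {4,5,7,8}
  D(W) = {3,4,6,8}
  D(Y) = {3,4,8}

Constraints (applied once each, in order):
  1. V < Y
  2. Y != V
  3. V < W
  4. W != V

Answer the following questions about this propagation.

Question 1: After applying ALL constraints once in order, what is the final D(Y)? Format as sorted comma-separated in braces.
Constraint 1 (V < Y) on D(V)={4,5,7,8} D(Y)={3,4,8}: V {4,5,7,8}->{4,5,7}; Y {3,4,8}->{8}
Constraint 2 (Y != V) on D(Y)={8} D(V)={4,5,7}: no change
Constraint 3 (V < W) on D(V)={4,5,7} D(W)={3,4,6,8}: W {3,4,6,8}->{6,8}
Constraint 4 (W != V) on D(W)={6,8} D(V)={4,5,7}: no change
So after all 4 constraints: D(Y) = {8}

Answer: {8}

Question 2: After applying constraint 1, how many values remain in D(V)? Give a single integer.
Answer: 3

Derivation:
Constraint 1 (V < Y) on D(V)={4,5,7,8} D(Y)={3,4,8}: V {4,5,7,8}->{4,5,7}; Y {3,4,8}->{8}
So after constraint 1: D(V)={4,5,7}, size = 3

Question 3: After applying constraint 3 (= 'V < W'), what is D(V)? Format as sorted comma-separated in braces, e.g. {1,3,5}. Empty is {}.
Answer: {4,5,7}

Derivation:
Constraint 1 (V < Y) on D(V)={4,5,7,8} D(Y)={3,4,8}: V {4,5,7,8}->{4,5,7}; Y {3,4,8}->{8}
Constraint 2 (Y != V) on D(Y)={8} D(V)={4,5,7}: no change
Constraint 3 (V < W) on D(V)={4,5,7} D(W)={3,4,6,8}: W {3,4,6,8}->{6,8}
So after constraint 3: D(V) = {4,5,7}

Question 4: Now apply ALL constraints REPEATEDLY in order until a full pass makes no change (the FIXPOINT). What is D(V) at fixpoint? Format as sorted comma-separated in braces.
Answer: {4,5,7}

Derivation:
pass 0 (initial): D(V)={4,5,7,8}
pass 1: V {4,5,7,8}->{4,5,7}; W {3,4,6,8}->{6,8}; Y {3,4,8}->{8}
pass 2: no change
Fixpoint after 2 passes: D(V) = {4,5,7}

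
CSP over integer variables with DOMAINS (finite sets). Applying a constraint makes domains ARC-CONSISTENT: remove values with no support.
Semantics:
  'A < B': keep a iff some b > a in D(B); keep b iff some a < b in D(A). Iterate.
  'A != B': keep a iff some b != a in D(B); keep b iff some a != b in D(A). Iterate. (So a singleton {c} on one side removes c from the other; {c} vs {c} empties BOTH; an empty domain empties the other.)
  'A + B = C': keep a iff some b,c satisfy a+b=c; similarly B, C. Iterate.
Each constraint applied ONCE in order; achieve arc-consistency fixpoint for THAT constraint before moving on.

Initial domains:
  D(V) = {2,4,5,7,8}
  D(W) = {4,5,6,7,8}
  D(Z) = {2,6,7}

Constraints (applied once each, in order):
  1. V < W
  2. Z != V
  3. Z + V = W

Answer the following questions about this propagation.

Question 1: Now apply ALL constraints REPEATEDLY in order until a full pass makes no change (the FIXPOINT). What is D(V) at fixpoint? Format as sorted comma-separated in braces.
Answer: {2,4,5}

Derivation:
pass 0 (initial): D(V)={2,4,5,7,8}
pass 1: V {2,4,5,7,8}->{2,4,5}; W {4,5,6,7,8}->{4,6,7,8}; Z {2,6,7}->{2,6}
pass 2: no change
Fixpoint after 2 passes: D(V) = {2,4,5}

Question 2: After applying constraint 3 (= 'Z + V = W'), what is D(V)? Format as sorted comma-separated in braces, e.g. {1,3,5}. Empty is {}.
Constraint 1 (V < W) on D(V)={2,4,5,7,8} D(W)={4,5,6,7,8}: V {2,4,5,7,8}->{2,4,5,7}
Constraint 2 (Z != V) on D(Z)={2,6,7} D(V)={2,4,5,7}: no change
Constraint 3 (Z + V = W) on D(Z)={2,6,7} D(V)={2,4,5,7} D(W)={4,5,6,7,8}: Z {2,6,7}->{2,6}; V {2,4,5,7}->{2,4,5}; W {4,5,6,7,8}->{4,6,7,8}
So after constraint 3: D(V) = {2,4,5}

Answer: {2,4,5}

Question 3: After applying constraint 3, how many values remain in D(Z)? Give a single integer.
Constraint 1 (V < W) on D(V)={2,4,5,7,8} D(W)={4,5,6,7,8}: V {2,4,5,7,8}->{2,4,5,7}
Constraint 2 (Z != V) on D(Z)={2,6,7} D(V)={2,4,5,7}: no change
Constraint 3 (Z + V = W) on D(Z)={2,6,7} D(V)={2,4,5,7} D(W)={4,5,6,7,8}: Z {2,6,7}->{2,6}; V {2,4,5,7}->{2,4,5}; W {4,5,6,7,8}->{4,6,7,8}
So after constraint 3: D(Z)={2,6}, size = 2

Answer: 2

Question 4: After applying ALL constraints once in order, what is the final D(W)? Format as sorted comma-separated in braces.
Answer: {4,6,7,8}

Derivation:
Constraint 1 (V < W) on D(V)={2,4,5,7,8} D(W)={4,5,6,7,8}: V {2,4,5,7,8}->{2,4,5,7}
Constraint 2 (Z != V) on D(Z)={2,6,7} D(V)={2,4,5,7}: no change
Constraint 3 (Z + V = W) on D(Z)={2,6,7} D(V)={2,4,5,7} D(W)={4,5,6,7,8}: Z {2,6,7}->{2,6}; V {2,4,5,7}->{2,4,5}; W {4,5,6,7,8}->{4,6,7,8}
So after all 3 constraints: D(W) = {4,6,7,8}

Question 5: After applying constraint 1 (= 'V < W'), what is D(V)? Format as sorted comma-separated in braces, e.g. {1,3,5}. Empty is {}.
Answer: {2,4,5,7}

Derivation:
Constraint 1 (V < W) on D(V)={2,4,5,7,8} D(W)={4,5,6,7,8}: V {2,4,5,7,8}->{2,4,5,7}
So after constraint 1: D(V) = {2,4,5,7}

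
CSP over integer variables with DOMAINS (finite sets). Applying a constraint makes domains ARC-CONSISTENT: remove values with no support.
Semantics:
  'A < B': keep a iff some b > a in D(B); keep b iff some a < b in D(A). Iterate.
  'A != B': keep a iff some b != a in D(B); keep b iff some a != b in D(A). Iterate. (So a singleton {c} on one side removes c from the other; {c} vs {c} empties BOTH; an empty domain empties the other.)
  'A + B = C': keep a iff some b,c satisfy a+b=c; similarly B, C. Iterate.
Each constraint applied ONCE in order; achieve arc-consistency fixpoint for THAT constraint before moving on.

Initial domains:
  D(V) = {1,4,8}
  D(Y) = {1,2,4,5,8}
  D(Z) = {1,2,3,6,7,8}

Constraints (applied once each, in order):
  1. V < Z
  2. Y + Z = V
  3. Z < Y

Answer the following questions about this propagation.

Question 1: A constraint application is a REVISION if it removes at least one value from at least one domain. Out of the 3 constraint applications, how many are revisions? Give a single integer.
Answer: 3

Derivation:
Constraint 1 (V < Z) on D(V)={1,4,8} D(Z)={1,2,3,6,7,8}: V {1,4,8}->{1,4}; Z {1,2,3,6,7,8}->{2,3,6,7,8} => REVISION
Constraint 2 (Y + Z = V) on D(Y)={1,2,4,5,8} D(Z)={2,3,6,7,8} D(V)={1,4}: Y {1,2,4,5,8}->{1,2}; Z {2,3,6,7,8}->{2,3}; V {1,4}->{4} => REVISION
Constraint 3 (Z < Y) on D(Z)={2,3} D(Y)={1,2}: Z {2,3}->{}; Y {1,2}->{} => REVISION
Total revisions = 3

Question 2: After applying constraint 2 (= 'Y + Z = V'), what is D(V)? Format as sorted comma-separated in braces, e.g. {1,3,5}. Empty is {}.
Constraint 1 (V < Z) on D(V)={1,4,8} D(Z)={1,2,3,6,7,8}: V {1,4,8}->{1,4}; Z {1,2,3,6,7,8}->{2,3,6,7,8}
Constraint 2 (Y + Z = V) on D(Y)={1,2,4,5,8} D(Z)={2,3,6,7,8} D(V)={1,4}: Y {1,2,4,5,8}->{1,2}; Z {2,3,6,7,8}->{2,3}; V {1,4}->{4}
So after constraint 2: D(V) = {4}

Answer: {4}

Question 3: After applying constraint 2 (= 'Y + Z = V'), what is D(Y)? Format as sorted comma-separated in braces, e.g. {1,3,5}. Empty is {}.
Constraint 1 (V < Z) on D(V)={1,4,8} D(Z)={1,2,3,6,7,8}: V {1,4,8}->{1,4}; Z {1,2,3,6,7,8}->{2,3,6,7,8}
Constraint 2 (Y + Z = V) on D(Y)={1,2,4,5,8} D(Z)={2,3,6,7,8} D(V)={1,4}: Y {1,2,4,5,8}->{1,2}; Z {2,3,6,7,8}->{2,3}; V {1,4}->{4}
So after constraint 2: D(Y) = {1,2}

Answer: {1,2}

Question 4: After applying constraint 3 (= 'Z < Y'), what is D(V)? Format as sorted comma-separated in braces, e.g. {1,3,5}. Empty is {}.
Answer: {4}

Derivation:
Constraint 1 (V < Z) on D(V)={1,4,8} D(Z)={1,2,3,6,7,8}: V {1,4,8}->{1,4}; Z {1,2,3,6,7,8}->{2,3,6,7,8}
Constraint 2 (Y + Z = V) on D(Y)={1,2,4,5,8} D(Z)={2,3,6,7,8} D(V)={1,4}: Y {1,2,4,5,8}->{1,2}; Z {2,3,6,7,8}->{2,3}; V {1,4}->{4}
Constraint 3 (Z < Y) on D(Z)={2,3} D(Y)={1,2}: Z {2,3}->{}; Y {1,2}->{}
So after constraint 3: D(V) = {4}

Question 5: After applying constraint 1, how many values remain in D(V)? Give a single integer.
Answer: 2

Derivation:
Constraint 1 (V < Z) on D(V)={1,4,8} D(Z)={1,2,3,6,7,8}: V {1,4,8}->{1,4}; Z {1,2,3,6,7,8}->{2,3,6,7,8}
So after constraint 1: D(V)={1,4}, size = 2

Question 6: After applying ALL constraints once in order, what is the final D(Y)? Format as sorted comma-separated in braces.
Answer: {}

Derivation:
Constraint 1 (V < Z) on D(V)={1,4,8} D(Z)={1,2,3,6,7,8}: V {1,4,8}->{1,4}; Z {1,2,3,6,7,8}->{2,3,6,7,8}
Constraint 2 (Y + Z = V) on D(Y)={1,2,4,5,8} D(Z)={2,3,6,7,8} D(V)={1,4}: Y {1,2,4,5,8}->{1,2}; Z {2,3,6,7,8}->{2,3}; V {1,4}->{4}
Constraint 3 (Z < Y) on D(Z)={2,3} D(Y)={1,2}: Z {2,3}->{}; Y {1,2}->{}
So after all 3 constraints: D(Y) = {}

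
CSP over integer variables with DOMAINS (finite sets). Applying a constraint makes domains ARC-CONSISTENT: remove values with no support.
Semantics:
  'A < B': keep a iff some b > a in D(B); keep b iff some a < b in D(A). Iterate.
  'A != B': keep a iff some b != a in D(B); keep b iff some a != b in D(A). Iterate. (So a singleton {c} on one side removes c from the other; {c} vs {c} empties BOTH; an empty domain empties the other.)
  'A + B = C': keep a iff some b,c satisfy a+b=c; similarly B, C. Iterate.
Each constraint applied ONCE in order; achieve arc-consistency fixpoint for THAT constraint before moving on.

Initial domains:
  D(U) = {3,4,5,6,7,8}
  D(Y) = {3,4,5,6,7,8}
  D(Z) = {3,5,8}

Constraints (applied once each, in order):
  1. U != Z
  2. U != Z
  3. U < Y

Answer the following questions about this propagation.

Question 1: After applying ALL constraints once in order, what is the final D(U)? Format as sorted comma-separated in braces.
Constraint 1 (U != Z) on D(U)={3,4,5,6,7,8} D(Z)={3,5,8}: no change
Constraint 2 (U != Z) on D(U)={3,4,5,6,7,8} D(Z)={3,5,8}: no change
Constraint 3 (U < Y) on D(U)={3,4,5,6,7,8} D(Y)={3,4,5,6,7,8}: U {3,4,5,6,7,8}->{3,4,5,6,7}; Y {3,4,5,6,7,8}->{4,5,6,7,8}
So after all 3 constraints: D(U) = {3,4,5,6,7}

Answer: {3,4,5,6,7}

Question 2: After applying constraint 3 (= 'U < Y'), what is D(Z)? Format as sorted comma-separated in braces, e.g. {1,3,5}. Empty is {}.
Answer: {3,5,8}

Derivation:
Constraint 1 (U != Z) on D(U)={3,4,5,6,7,8} D(Z)={3,5,8}: no change
Constraint 2 (U != Z) on D(U)={3,4,5,6,7,8} D(Z)={3,5,8}: no change
Constraint 3 (U < Y) on D(U)={3,4,5,6,7,8} D(Y)={3,4,5,6,7,8}: U {3,4,5,6,7,8}->{3,4,5,6,7}; Y {3,4,5,6,7,8}->{4,5,6,7,8}
So after constraint 3: D(Z) = {3,5,8}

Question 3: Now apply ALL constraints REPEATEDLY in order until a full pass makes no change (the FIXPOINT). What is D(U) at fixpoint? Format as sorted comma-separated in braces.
Answer: {3,4,5,6,7}

Derivation:
pass 0 (initial): D(U)={3,4,5,6,7,8}
pass 1: U {3,4,5,6,7,8}->{3,4,5,6,7}; Y {3,4,5,6,7,8}->{4,5,6,7,8}
pass 2: no change
Fixpoint after 2 passes: D(U) = {3,4,5,6,7}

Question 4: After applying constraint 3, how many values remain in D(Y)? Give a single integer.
Answer: 5

Derivation:
Constraint 1 (U != Z) on D(U)={3,4,5,6,7,8} D(Z)={3,5,8}: no change
Constraint 2 (U != Z) on D(U)={3,4,5,6,7,8} D(Z)={3,5,8}: no change
Constraint 3 (U < Y) on D(U)={3,4,5,6,7,8} D(Y)={3,4,5,6,7,8}: U {3,4,5,6,7,8}->{3,4,5,6,7}; Y {3,4,5,6,7,8}->{4,5,6,7,8}
So after constraint 3: D(Y)={4,5,6,7,8}, size = 5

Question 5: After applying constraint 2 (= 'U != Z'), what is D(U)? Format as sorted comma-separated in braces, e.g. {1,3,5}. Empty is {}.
Answer: {3,4,5,6,7,8}

Derivation:
Constraint 1 (U != Z) on D(U)={3,4,5,6,7,8} D(Z)={3,5,8}: no change
Constraint 2 (U != Z) on D(U)={3,4,5,6,7,8} D(Z)={3,5,8}: no change
So after constraint 2: D(U) = {3,4,5,6,7,8}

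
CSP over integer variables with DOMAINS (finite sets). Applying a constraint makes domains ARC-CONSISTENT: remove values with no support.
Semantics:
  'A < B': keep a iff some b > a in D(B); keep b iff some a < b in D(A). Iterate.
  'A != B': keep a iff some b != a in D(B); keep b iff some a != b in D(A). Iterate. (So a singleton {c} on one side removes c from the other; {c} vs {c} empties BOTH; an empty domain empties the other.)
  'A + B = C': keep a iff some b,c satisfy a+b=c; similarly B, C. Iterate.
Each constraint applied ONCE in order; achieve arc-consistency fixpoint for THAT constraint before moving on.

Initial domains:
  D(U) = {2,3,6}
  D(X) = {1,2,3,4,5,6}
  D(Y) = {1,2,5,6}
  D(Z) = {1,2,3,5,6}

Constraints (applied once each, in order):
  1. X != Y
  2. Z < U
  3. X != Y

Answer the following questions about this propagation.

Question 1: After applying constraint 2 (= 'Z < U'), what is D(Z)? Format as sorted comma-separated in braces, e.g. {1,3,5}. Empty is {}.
Constraint 1 (X != Y) on D(X)={1,2,3,4,5,6} D(Y)={1,2,5,6}: no change
Constraint 2 (Z < U) on D(Z)={1,2,3,5,6} D(U)={2,3,6}: Z {1,2,3,5,6}->{1,2,3,5}
So after constraint 2: D(Z) = {1,2,3,5}

Answer: {1,2,3,5}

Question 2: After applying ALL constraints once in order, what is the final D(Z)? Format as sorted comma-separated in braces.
Constraint 1 (X != Y) on D(X)={1,2,3,4,5,6} D(Y)={1,2,5,6}: no change
Constraint 2 (Z < U) on D(Z)={1,2,3,5,6} D(U)={2,3,6}: Z {1,2,3,5,6}->{1,2,3,5}
Constraint 3 (X != Y) on D(X)={1,2,3,4,5,6} D(Y)={1,2,5,6}: no change
So after all 3 constraints: D(Z) = {1,2,3,5}

Answer: {1,2,3,5}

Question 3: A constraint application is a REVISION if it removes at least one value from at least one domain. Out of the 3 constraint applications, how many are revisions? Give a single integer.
Answer: 1

Derivation:
Constraint 1 (X != Y) on D(X)={1,2,3,4,5,6} D(Y)={1,2,5,6}: no change => not a revision
Constraint 2 (Z < U) on D(Z)={1,2,3,5,6} D(U)={2,3,6}: Z {1,2,3,5,6}->{1,2,3,5} => REVISION
Constraint 3 (X != Y) on D(X)={1,2,3,4,5,6} D(Y)={1,2,5,6}: no change => not a revision
Total revisions = 1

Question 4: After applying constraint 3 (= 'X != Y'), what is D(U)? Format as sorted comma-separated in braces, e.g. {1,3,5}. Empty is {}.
Answer: {2,3,6}

Derivation:
Constraint 1 (X != Y) on D(X)={1,2,3,4,5,6} D(Y)={1,2,5,6}: no change
Constraint 2 (Z < U) on D(Z)={1,2,3,5,6} D(U)={2,3,6}: Z {1,2,3,5,6}->{1,2,3,5}
Constraint 3 (X != Y) on D(X)={1,2,3,4,5,6} D(Y)={1,2,5,6}: no change
So after constraint 3: D(U) = {2,3,6}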